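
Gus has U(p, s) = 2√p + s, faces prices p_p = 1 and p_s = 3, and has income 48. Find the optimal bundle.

p* = 9, s* = 13

MU_p = 2/(2√p), MU_s = 1.
MRS = 2/(2√p) ÷ 1.
Tangency: set MRS = p_p/p_s = 1/3.
MRS depends only on p: 1/√p = 1/3 ⇒ √p = 1/(1/3) = 3 ⇒ p* = 9.
From the budget, 3·s = 48 − 1·9 = 39, so s* = 13.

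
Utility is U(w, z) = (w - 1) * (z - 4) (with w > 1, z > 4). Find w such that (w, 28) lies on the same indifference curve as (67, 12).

w = 23

U(67, 12) = 528.
Set U(w, 28) = 528 and solve.
With z = 28: (28 − 4) = 24, so (w − 1) = 528/24 = 22.
So w = 1 + 22 = 23.
Check: U(23, 28) = 528.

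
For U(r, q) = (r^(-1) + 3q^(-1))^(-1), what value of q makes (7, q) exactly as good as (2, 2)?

q = 21/13

U depends on (r, q) only through S = r^(-1) + 3q^(-1), so equal utility means equal S. At (2, 2): S = 2.
With r = 7: 7^(-1) = 1/7, so 3q^(-1) = 2 − 1/7 = 13/7, i.e. q^(-1) = 13/21.
Hence q = 1/(13/21) = 21/13.
Check: U(7, 21/13) = 0.5.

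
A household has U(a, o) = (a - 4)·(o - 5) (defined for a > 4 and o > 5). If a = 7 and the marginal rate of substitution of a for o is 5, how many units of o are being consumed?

MU_a = (o−5), MU_o = (a−4).
MRS = (o−5)/(a−4).
Substitute a = 7: MRS = (o − 5)/3. Setting this equal to 5 gives o − 5 = 5·3 = 15, so o = 20.

o = 20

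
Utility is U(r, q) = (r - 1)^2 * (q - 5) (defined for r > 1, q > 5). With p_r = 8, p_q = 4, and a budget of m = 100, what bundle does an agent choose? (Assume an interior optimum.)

MU_r = 2·(r−1)·(q−5), MU_q = (r−1)^2.
MRS = (2/1)·(q−5)/(r−1).
Tangency: set MRS = p_r/p_q = 8/4 = 2.
So (2/1)·(q − 5)/(r − 1) = 2, i.e. (q − 5) = (r − 1).
Rewrite the budget in excess-of-subsistence terms: 8·(r − 1) + 4·(q − 5) = 100 − 8·1 − 4·5 = 72.
Substituting, 12·(r − 1) = 72, so r − 1 = 6 and r* = 7.
Then q − 5 = 6, so q* = 11.

r* = 7, q* = 11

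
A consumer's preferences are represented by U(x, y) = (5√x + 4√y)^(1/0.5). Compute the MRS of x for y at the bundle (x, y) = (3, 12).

For CES with ρ = 0.5, MRS = (5/4)·√(y/x).
At (3, 12): MRS = 2.5.
So at (3, 12) the consumer would give up 2.5 units of y for one more unit of x.

MRS = 2.5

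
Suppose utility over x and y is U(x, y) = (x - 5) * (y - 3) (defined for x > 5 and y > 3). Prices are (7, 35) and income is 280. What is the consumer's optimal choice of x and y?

x* = 15, y* = 5

MU_x = (y−3), MU_y = (x−5).
MRS = (y−3)/(x−5).
Tangency: set MRS = p_x/p_y = 7/35 = 0.2.
So (y − 3)/(x − 5) = 0.2, i.e. (y − 3) = 0.2·(x − 5).
Rewrite the budget in excess-of-subsistence terms: 7·(x − 5) + 35·(y − 3) = 280 − 7·5 − 35·3 = 140.
Substituting, 14·(x − 5) = 140, so x − 5 = 10 and x* = 15.
Then y − 3 = 0.2·10 = 2, so y* = 5.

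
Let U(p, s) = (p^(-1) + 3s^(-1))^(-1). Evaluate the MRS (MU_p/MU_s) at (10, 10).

For CES with ρ = -1, MRS = (1/3)·(s/p)^2.
At (10, 10): MRS = 1/3.
The indifference curve has slope −1/3 at this bundle.

MRS = 1/3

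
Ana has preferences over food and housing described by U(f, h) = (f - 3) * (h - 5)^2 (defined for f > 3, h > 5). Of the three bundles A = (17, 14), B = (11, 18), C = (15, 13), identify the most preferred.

Bundle B

Evaluate utility at each bundle:
U(A) = 1134.
U(B) = 1352.
U(C) = 768.
Highest utility is B, so B ≻ A ≻ C.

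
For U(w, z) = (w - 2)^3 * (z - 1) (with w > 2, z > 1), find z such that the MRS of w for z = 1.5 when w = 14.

z = 7

MU_w = 3·(w−2)^2·(z−1), MU_z = (w−2)^3.
MRS = (3/1)·(z−1)/(w−2).
Substitute w = 14: MRS = (z − 1)/4. Setting this equal to 1.5 gives z − 1 = 1.5·4 = 6, so z = 7.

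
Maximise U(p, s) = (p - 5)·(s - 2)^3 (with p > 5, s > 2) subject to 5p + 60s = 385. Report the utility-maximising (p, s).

MU_p = (s−2)^3, MU_s = 3·(p−5)·(s−2)^2.
MRS = (1/3)·(s−2)/(p−5).
Tangency: set MRS = p_p/p_s = 5/60 = 1/12.
So (1/3)·(s − 2)/(p − 5) = 1/12, i.e. (s − 2) = 0.25·(p − 5).
Rewrite the budget in excess-of-subsistence terms: 5·(p − 5) + 60·(s − 2) = 385 − 5·5 − 60·2 = 240.
Substituting, 20·(p − 5) = 240, so p − 5 = 12 and p* = 17.
Then s − 2 = 0.25·12 = 3, so s* = 5.

p* = 17, s* = 5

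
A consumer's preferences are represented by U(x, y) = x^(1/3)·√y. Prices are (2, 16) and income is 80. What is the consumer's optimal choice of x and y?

x* = 16, y* = 3

MU_x = 1/3·x^(-2/3)·√y and MU_y = 0.5·x^(1/3)·y^(-0.5).
MRS = MU_x/MU_y = (2/3)·y/x.
Tangency: set MRS = p_x/p_y = 2/16 = 0.125.
So (2/3)·y/x = 0.125, i.e. y = (3/16)·x.
Substitute into the budget 2·x + 16·y = 80: 5·x = 80, so x* = 16.
Then y* = (3/16)·16 = 3.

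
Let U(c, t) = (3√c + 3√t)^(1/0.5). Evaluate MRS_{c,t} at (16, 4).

MRS = 0.5

For CES with ρ = 0.5, MRS = √(t/c).
At (16, 4): MRS = 0.5.
That is, one extra unit of c is worth 0.5 units of t at the margin.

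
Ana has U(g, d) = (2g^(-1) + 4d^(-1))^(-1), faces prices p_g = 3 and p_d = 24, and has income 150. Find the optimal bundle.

g* = 10, d* = 5

For CES with ρ = -1, MRS = (2/4)·(d/g)^2.
Tangency: set MRS = p_g/p_d = 3/24 = 0.125.
So (d/g)^2 = 0.25; taking the square root, d/g = 0.5, i.e. d = 0.5·g.
Substitute into the budget 3·g + 24·d = 150: 15·g = 150, so g* = 10 and d* = 0.5·10 = 5.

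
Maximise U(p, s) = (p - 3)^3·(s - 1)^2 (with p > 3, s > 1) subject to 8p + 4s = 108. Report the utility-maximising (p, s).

MU_p = 3·(p−3)^2·(s−1)^2, MU_s = 2·(p−3)^3·(s−1).
MRS = (3/2)·(s−1)/(p−3).
Tangency: set MRS = p_p/p_s = 8/4 = 2.
So (3/2)·(s − 1)/(p − 3) = 2, i.e. (s − 1) = (4/3)·(p − 3).
Rewrite the budget in excess-of-subsistence terms: 8·(p − 3) + 4·(s − 1) = 108 − 8·3 − 4·1 = 80.
Substituting, (40/3)·(p − 3) = 80, so p − 3 = 6 and p* = 9.
Then s − 1 = (4/3)·6 = 8, so s* = 9.

p* = 9, s* = 9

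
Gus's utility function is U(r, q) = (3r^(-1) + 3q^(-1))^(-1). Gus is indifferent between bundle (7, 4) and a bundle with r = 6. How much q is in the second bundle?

q = 84/19

U depends on (r, q) only through S = 3r^(-1) + 3q^(-1), so equal utility means equal S. At (7, 4): S = 33/28.
With r = 6: 3·6^(-1) = 0.5, so 3q^(-1) = 33/28 − 0.5 = 19/28, i.e. q^(-1) = 19/84.
Hence q = 1/(19/84) = 84/19.
Check: U(6, 84/19) = 0.8485.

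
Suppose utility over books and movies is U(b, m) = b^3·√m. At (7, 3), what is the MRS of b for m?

MU_b = 3·b^2·√m and MU_m = 0.5·b^3·m^(-0.5).
MRS = MU_b/MU_m = (6)·m/b.
At (7, 3): MRS = 18/7.
That is, one extra unit of b is worth 18/7 units of m at the margin.

MRS = 18/7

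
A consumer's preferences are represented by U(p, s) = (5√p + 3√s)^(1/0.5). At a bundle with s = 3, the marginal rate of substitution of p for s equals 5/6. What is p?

For CES with ρ = 0.5, MRS = (5/3)·√(s/p).
Setting (5/3)·√(3/p) = 5/6 gives √(3/p) = 0.5, so 3/p = 0.25 and p = 12.

p = 12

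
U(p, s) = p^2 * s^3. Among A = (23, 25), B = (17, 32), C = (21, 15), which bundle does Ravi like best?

Evaluate utility at each bundle:
U(A) = 8265625.
U(B) = 9469952.
U(C) = 1488375.
Highest utility is B, so B ≻ A ≻ C.

Bundle B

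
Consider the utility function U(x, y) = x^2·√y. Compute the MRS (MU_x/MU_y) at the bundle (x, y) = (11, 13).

MRS = 52/11

MU_x = 2·x·√y and MU_y = 0.5·x^2·y^(-0.5).
MRS = MU_x/MU_y = (4)·y/x.
At (11, 13): MRS = 52/11.
That is, one extra unit of x is worth 52/11 units of y at the margin.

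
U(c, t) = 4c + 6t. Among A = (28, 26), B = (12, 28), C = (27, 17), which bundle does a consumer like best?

Evaluate utility at each bundle:
U(A) = 268.
U(B) = 216.
U(C) = 210.
Highest utility is A, so A ≻ B ≻ C.

Bundle A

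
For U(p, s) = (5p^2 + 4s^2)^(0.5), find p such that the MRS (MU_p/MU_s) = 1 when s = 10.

For CES with ρ = 2, MRS = (5/4)·(s/p)^(-1).
Setting (5/4)·(10/p)^(-1) = 1 gives (10/p)^(-1) = 0.8, so 10/p = 1.25 and p = 8.

p = 8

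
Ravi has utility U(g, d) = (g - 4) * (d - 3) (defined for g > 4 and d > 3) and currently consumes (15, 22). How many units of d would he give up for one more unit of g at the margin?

MU_g = (d−3), MU_d = (g−4).
MRS = (d−3)/(g−4).
At (15, 22): MRS = 19/11.
That is, one extra unit of g is worth 19/11 units of d at the margin.

MRS = 19/11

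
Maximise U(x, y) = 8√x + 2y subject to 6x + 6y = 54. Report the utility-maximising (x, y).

x* = 4, y* = 5

MU_x = 8/(2√x), MU_y = 2.
MRS = 8/(2√x) ÷ 2.
Tangency: set MRS = p_x/p_y = 6/6 = 1.
MRS depends only on x: 2/√x = 1 ⇒ √x = 2/1 = 2 ⇒ x* = 4.
From the budget, 6·y = 54 − 6·4 = 30, so y* = 5.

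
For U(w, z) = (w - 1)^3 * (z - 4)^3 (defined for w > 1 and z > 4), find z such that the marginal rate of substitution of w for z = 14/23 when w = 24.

z = 18

MU_w = 3·(w−1)^2·(z−4)^3, MU_z = 3·(w−1)^3·(z−4)^2.
MRS = (z−4)/(w−1).
Substitute w = 24: MRS = (z − 4)/23. Setting this equal to 14/23 gives z − 4 = (14/23)·23 = 14, so z = 18.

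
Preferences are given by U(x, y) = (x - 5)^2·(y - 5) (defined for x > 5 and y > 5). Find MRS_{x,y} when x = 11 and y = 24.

MRS = 19/3

MU_x = 2·(x−5)·(y−5), MU_y = (x−5)^2.
MRS = (2/1)·(y−5)/(x−5).
At (11, 24): MRS = 19/3.
So at (11, 24) the consumer would give up 19/3 units of y for one more unit of x.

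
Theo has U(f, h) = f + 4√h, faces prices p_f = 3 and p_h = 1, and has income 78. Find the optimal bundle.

f* = 14, h* = 36

MU_f = 1, MU_h = 4/(2√h).
MRS = 1 ÷ (4/(2√h)).
Tangency: set MRS = p_f/p_h = 3/1 = 3.
MRS depends only on h: 0.5·√h = 3 ⇒ √h = 3/0.5 = 6 ⇒ h* = 36.
From the budget, 3·f = 78 − 1·36 = 42, so f* = 14.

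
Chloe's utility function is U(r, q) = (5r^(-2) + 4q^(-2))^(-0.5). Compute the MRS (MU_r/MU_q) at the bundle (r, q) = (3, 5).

For CES with ρ = -2, MRS = (5/4)·(q/r)^3.
At (3, 5): MRS = 625/108.
So at (3, 5) the consumer would give up 625/108 units of q for one more unit of r.

MRS = 625/108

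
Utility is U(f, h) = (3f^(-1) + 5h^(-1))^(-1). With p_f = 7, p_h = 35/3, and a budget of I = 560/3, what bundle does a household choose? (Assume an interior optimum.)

f* = 10, h* = 10

For CES with ρ = -1, MRS = (3/5)·(h/f)^2.
Tangency: set MRS = p_f/p_h = 7/(35/3) = 0.6.
So (h/f)^2 = 1; taking the square root, h/f = 1, i.e. h = f.
Substitute into the budget 7·f + (35/3)·h = 560/3: (56/3)·f = 560/3, so f* = 10 and h* = 10.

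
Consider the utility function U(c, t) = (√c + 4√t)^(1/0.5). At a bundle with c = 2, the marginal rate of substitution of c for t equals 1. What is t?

t = 32

For CES with ρ = 0.5, MRS = (1/4)·√(t/c).
Setting (1/4)·√(t/2) = 1 gives √(t/2) = 4, so t/2 = 16 and t = 32.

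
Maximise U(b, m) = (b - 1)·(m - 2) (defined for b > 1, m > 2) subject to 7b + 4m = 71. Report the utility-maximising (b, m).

MU_b = (m−2), MU_m = (b−1).
MRS = (m−2)/(b−1).
Tangency: set MRS = p_b/p_m = 7/4 = 1.75.
So (m − 2)/(b − 1) = 1.75, i.e. (m − 2) = 1.75·(b − 1).
Rewrite the budget in excess-of-subsistence terms: 7·(b − 1) + 4·(m − 2) = 71 − 7·1 − 4·2 = 56.
Substituting, 14·(b − 1) = 56, so b − 1 = 4 and b* = 5.
Then m − 2 = 1.75·4 = 7, so m* = 9.

b* = 5, m* = 9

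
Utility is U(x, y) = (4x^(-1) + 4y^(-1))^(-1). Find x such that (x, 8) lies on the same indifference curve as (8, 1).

U depends on (x, y) only through S = 4x^(-1) + 4y^(-1), so equal utility means equal S. At (8, 1): S = 4.5.
With y = 8: 4·8^(-1) = 0.5, so 4x^(-1) = 4.5 − 0.5 = 4, i.e. x^(-1) = 1.
Hence x = 1/1 = 1.
Check: U(1, 8) = 0.2222.

x = 1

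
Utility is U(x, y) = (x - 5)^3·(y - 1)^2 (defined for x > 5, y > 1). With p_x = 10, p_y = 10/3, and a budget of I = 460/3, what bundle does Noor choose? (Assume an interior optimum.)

MU_x = 3·(x−5)^2·(y−1)^2, MU_y = 2·(x−5)^3·(y−1).
MRS = (3/2)·(y−1)/(x−5).
Tangency: set MRS = p_x/p_y = 10/(10/3) = 3.
So (3/2)·(y − 1)/(x − 5) = 3, i.e. (y − 1) = 2·(x − 5).
Rewrite the budget in excess-of-subsistence terms: 10·(x − 5) + (10/3)·(y − 1) = 460/3 − 10·5 − (10/3)·1 = 100.
Substituting, (50/3)·(x − 5) = 100, so x − 5 = 6 and x* = 11.
Then y − 1 = 2·6 = 12, so y* = 13.

x* = 11, y* = 13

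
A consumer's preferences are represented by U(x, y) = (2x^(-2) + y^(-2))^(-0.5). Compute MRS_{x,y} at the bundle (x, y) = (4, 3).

For CES with ρ = -2, MRS = (2/1)·(y/x)^3.
At (4, 3): MRS = 27/32.
That is, one extra unit of x is worth 27/32 units of y at the margin.

MRS = 27/32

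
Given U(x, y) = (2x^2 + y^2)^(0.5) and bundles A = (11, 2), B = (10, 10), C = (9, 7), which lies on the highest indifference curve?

Evaluate utility at each bundle:
U(A) = 15.684.
U(B) = 17.321.
U(C) = 14.526.
Highest utility is B, so B ≻ A ≻ C.

Bundle B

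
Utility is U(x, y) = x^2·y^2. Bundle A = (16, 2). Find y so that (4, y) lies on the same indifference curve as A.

U(16, 2) = 1024.
Set U(4, y) = 1024 and solve.
With x = 4: 4^2 = 16, so y^2 = 1024/16 = 64; taking the square root, y = 8.
Check: U(4, 8) = 1024.

y = 8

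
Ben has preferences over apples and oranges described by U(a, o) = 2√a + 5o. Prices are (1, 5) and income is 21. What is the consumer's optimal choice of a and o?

a* = 1, o* = 4

MU_a = 2/(2√a), MU_o = 5.
MRS = 2/(2√a) ÷ 5.
Tangency: set MRS = p_a/p_o = 1/5 = 0.2.
MRS depends only on a: 0.2/√a = 0.2 ⇒ √a = 0.2/0.2 = 1 ⇒ a* = 1.
From the budget, 5·o = 21 − 1·1 = 20, so o* = 4.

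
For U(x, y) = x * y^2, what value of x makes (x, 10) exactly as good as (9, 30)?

U(9, 30) = 8100.
Set U(x, 10) = 8100 and solve.
With y = 10: 10^2 = 100, so x = 8100/100 = 81.
Check: U(81, 10) = 8100.

x = 81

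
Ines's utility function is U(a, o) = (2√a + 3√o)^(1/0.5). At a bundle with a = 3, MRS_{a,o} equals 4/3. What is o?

For CES with ρ = 0.5, MRS = (2/3)·√(o/a).
Setting (2/3)·√(o/3) = 4/3 gives √(o/3) = 2, so o/3 = 4 and o = 12.

o = 12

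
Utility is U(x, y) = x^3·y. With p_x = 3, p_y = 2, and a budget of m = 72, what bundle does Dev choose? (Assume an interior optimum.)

MU_x = 3·x^2·y and MU_y = x^3.
MRS = MU_x/MU_y = (3/1)·y/x.
Tangency: set MRS = p_x/p_y = 3/2 = 1.5.
So (3/1)·y/x = 1.5, i.e. y = 0.5·x.
Substitute into the budget 3·x + 2·y = 72: 4·x = 72, so x* = 18.
Then y* = 0.5·18 = 9.

x* = 18, y* = 9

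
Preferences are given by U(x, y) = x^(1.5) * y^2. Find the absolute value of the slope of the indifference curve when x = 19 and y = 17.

MU_x = 1.5·√x·y^2 and MU_y = 2·x^(1.5)·y.
MRS = MU_x/MU_y = (0.75)·y/x.
At (19, 17): MRS = 51/76.
That is, one extra unit of x is worth 51/76 units of y at the margin.

MRS = 51/76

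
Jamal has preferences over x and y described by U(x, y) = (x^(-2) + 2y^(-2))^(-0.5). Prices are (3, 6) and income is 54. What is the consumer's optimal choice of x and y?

x* = 6, y* = 6

For CES with ρ = -2, MRS = (1/2)·(y/x)^3.
Tangency: set MRS = p_x/p_y = 3/6 = 0.5.
So (y/x)^3 = 1; taking the cube root, y/x = 1, i.e. y = x.
Substitute into the budget 3·x + 6·y = 54: 9·x = 54, so x* = 6 and y* = 6.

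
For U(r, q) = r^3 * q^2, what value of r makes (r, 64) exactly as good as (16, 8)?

U(16, 8) = 262144.
Set U(r, 64) = 262144 and solve.
With q = 64: 64^2 = 4096, so r^3 = 262144/4096 = 64; taking the cube root, r = 4.
Check: U(4, 64) = 262144.

r = 4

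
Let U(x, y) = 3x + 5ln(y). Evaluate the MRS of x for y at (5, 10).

MU_x = 3, MU_y = 5/y.
MRS = 3 ÷ (5/y).
At (5, 10): MRS = 6.
That is, one extra unit of x is worth 6 units of y at the margin.

MRS = 6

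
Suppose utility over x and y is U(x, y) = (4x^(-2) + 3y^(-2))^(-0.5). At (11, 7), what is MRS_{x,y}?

MRS = 1372/3993

For CES with ρ = -2, MRS = (4/3)·(y/x)^3.
At (11, 7): MRS = 1372/3993.
So at (11, 7) the consumer would give up 1372/3993 units of y for one more unit of x.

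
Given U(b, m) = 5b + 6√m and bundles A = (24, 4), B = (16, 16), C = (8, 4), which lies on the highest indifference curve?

Bundle A

Evaluate utility at each bundle:
U(A) = 132.000.
U(B) = 104.000.
U(C) = 52.000.
Highest utility is A, so A ≻ B ≻ C.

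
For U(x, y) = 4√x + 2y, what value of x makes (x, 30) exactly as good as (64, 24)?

x = 25

U(64, 24) = 80.
Set U(x, 30) = 80 and solve.
With y = 30: 4√x = 80 − 2·30 = 20, so √x = 5 and x = 25.
Check: U(25, 30) = 80.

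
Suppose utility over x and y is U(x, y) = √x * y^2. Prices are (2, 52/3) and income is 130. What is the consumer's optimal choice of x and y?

MU_x = 0.5·x^(-0.5)·y^2 and MU_y = 2·√x·y.
MRS = MU_x/MU_y = (0.25)·y/x.
Tangency: set MRS = p_x/p_y = 2/(52/3) = 3/26.
So (0.25)·y/x = 3/26, i.e. y = (6/13)·x.
Substitute into the budget 2·x + (52/3)·y = 130: 10·x = 130, so x* = 13.
Then y* = (6/13)·13 = 6.

x* = 13, y* = 6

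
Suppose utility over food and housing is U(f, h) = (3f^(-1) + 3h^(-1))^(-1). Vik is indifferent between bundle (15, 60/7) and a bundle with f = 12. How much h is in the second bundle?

U depends on (f, h) only through S = 3f^(-1) + 3h^(-1), so equal utility means equal S. At (15, 60/7): S = 0.55.
With f = 12: 3·12^(-1) = 0.25, so 3h^(-1) = 0.55 − 0.25 = 0.3, i.e. h^(-1) = 0.1.
Hence h = 1/0.1 = 10.
Check: U(12, 10) = 1.8182.

h = 10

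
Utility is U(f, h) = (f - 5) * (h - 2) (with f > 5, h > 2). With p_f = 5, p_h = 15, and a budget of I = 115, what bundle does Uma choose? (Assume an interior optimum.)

MU_f = (h−2), MU_h = (f−5).
MRS = (h−2)/(f−5).
Tangency: set MRS = p_f/p_h = 5/15 = 1/3.
So (h − 2)/(f − 5) = 1/3, i.e. (h − 2) = (1/3)·(f − 5).
Rewrite the budget in excess-of-subsistence terms: 5·(f − 5) + 15·(h − 2) = 115 − 5·5 − 15·2 = 60.
Substituting, 10·(f − 5) = 60, so f − 5 = 6 and f* = 11.
Then h − 2 = (1/3)·6 = 2, so h* = 4.

f* = 11, h* = 4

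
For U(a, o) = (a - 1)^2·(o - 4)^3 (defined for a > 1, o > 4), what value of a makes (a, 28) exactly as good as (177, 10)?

a = 23

U(177, 10) = 6690816.
Set U(a, 28) = 6690816 and solve.
With o = 28: (28 − 4)^3 = 13824, so (a − 1)^2 = 6690816/13824 = 484.
Taking the square root (with a > 1): a − 1 = 22, so a = 23.
Check: U(23, 28) = 6690816.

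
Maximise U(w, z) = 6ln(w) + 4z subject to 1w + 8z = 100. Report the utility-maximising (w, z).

w* = 12, z* = 11

MU_w = 6/w, MU_z = 4.
MRS = 6/w ÷ 4.
Tangency: set MRS = p_w/p_z = 1/8 = 0.125.
MRS depends only on w: 1.5/w = 0.125 ⇒ w* = 1.5/0.125 = 12.
From the budget, 8·z = 100 − 1·12 = 88, so z* = 11.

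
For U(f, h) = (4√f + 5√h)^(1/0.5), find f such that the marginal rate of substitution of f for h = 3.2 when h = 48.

For CES with ρ = 0.5, MRS = (4/5)·√(h/f).
Setting (4/5)·√(48/f) = 3.2 gives √(48/f) = 4, so 48/f = 16 and f = 3.

f = 3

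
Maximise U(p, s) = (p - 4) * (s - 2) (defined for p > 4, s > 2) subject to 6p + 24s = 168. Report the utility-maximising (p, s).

p* = 12, s* = 4

MU_p = (s−2), MU_s = (p−4).
MRS = (s−2)/(p−4).
Tangency: set MRS = p_p/p_s = 6/24 = 0.25.
So (s − 2)/(p − 4) = 0.25, i.e. (s − 2) = 0.25·(p − 4).
Rewrite the budget in excess-of-subsistence terms: 6·(p − 4) + 24·(s − 2) = 168 − 6·4 − 24·2 = 96.
Substituting, 12·(p − 4) = 96, so p − 4 = 8 and p* = 12.
Then s − 2 = 0.25·8 = 2, so s* = 4.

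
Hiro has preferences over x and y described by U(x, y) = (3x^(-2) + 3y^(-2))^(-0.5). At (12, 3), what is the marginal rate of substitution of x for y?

MRS = 1/64

For CES with ρ = -2, MRS = (y/x)^3.
At (12, 3): MRS = 1/64.
That is, one extra unit of x is worth 1/64 units of y at the margin.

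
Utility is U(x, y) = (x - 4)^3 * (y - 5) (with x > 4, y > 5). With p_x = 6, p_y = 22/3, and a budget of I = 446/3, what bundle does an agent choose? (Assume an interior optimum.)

MU_x = 3·(x−4)^2·(y−5), MU_y = (x−4)^3.
MRS = (3/1)·(y−5)/(x−4).
Tangency: set MRS = p_x/p_y = 6/(22/3) = 9/11.
So (3/1)·(y − 5)/(x − 4) = 9/11, i.e. (y − 5) = (3/11)·(x − 4).
Rewrite the budget in excess-of-subsistence terms: 6·(x − 4) + (22/3)·(y − 5) = 446/3 − 6·4 − (22/3)·5 = 88.
Substituting, 8·(x − 4) = 88, so x − 4 = 11 and x* = 15.
Then y − 5 = (3/11)·11 = 3, so y* = 8.

x* = 15, y* = 8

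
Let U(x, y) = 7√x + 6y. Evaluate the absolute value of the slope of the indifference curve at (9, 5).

MU_x = 7/(2√x), MU_y = 6.
MRS = 7/(2√x) ÷ 6.
At (9, 5): MRS = 7/36.
The indifference curve has slope −7/36 at this bundle.

MRS = 7/36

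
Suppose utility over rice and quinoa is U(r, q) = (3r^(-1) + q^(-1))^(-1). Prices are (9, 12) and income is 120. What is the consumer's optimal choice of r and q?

r* = 8, q* = 4

For CES with ρ = -1, MRS = (3/1)·(q/r)^2.
Tangency: set MRS = p_r/p_q = 9/12 = 0.75.
So (q/r)^2 = 0.25; taking the square root, q/r = 0.5, i.e. q = 0.5·r.
Substitute into the budget 9·r + 12·q = 120: 15·r = 120, so r* = 8 and q* = 0.5·8 = 4.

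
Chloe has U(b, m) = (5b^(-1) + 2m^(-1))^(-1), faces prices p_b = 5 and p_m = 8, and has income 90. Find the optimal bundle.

b* = 10, m* = 5

For CES with ρ = -1, MRS = (5/2)·(m/b)^2.
Tangency: set MRS = p_b/p_m = 5/8 = 0.625.
So (m/b)^2 = 0.25; taking the square root, m/b = 0.5, i.e. m = 0.5·b.
Substitute into the budget 5·b + 8·m = 90: 9·b = 90, so b* = 10 and m* = 0.5·10 = 5.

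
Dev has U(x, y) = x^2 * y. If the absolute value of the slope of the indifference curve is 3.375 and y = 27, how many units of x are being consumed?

MU_x = 2·x·y and MU_y = x^2.
MRS = MU_x/MU_y = (2/1)·y/x.
Substitute y = 27: MRS = 54/x. Setting 54/x = 3.375 gives x = 54/3.375 = 16.

x = 16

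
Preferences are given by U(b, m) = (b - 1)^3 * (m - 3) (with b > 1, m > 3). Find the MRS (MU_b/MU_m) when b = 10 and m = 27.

MRS = 8

MU_b = 3·(b−1)^2·(m−3), MU_m = (b−1)^3.
MRS = (3/1)·(m−3)/(b−1).
At (10, 27): MRS = 8.
So at (10, 27) the consumer would give up 8 units of m for one more unit of b.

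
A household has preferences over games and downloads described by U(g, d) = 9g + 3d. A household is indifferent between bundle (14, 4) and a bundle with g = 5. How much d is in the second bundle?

U(14, 4) = 138.
Set U(5, d) = 138 and solve.
9·5 + 3d = 138 ⇒ 3d = 93 ⇒ d = 31.
Check: U(5, 31) = 138.

d = 31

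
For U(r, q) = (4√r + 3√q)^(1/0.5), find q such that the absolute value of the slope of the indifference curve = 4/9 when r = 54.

q = 6

For CES with ρ = 0.5, MRS = (4/3)·√(q/r).
Setting (4/3)·√(q/54) = 4/9 gives √(q/54) = 1/3, so q/54 = 1/9 and q = 6.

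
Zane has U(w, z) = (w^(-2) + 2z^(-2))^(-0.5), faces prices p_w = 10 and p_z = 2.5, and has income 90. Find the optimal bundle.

w* = 6, z* = 12

For CES with ρ = -2, MRS = (1/2)·(z/w)^3.
Tangency: set MRS = p_w/p_z = 10/2.5 = 4.
So (z/w)^3 = 8; taking the cube root, z/w = 2, i.e. z = 2·w.
Substitute into the budget 10·w + 2.5·z = 90: 15·w = 90, so w* = 6 and z* = 2·6 = 12.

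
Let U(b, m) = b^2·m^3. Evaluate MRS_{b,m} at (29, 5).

MRS = 10/87

MU_b = 2·b·m^3 and MU_m = 3·b^2·m^2.
MRS = MU_b/MU_m = (2/3)·m/b.
At (29, 5): MRS = 10/87.
So at (29, 5) the consumer would give up 10/87 units of m for one more unit of b.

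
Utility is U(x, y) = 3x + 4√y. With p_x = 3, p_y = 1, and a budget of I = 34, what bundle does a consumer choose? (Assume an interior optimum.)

MU_x = 3, MU_y = 4/(2√y).
MRS = 3 ÷ (4/(2√y)).
Tangency: set MRS = p_x/p_y = 3/1 = 3.
MRS depends only on y: 1.5·√y = 3 ⇒ √y = 3/1.5 = 2 ⇒ y* = 4.
From the budget, 3·x = 34 − 1·4 = 30, so x* = 10.

x* = 10, y* = 4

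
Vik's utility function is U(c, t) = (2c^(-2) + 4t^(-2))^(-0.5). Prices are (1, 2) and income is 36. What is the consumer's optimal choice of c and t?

For CES with ρ = -2, MRS = (2/4)·(t/c)^3.
Tangency: set MRS = p_c/p_t = 1/2 = 0.5.
So (t/c)^3 = 1; taking the cube root, t/c = 1, i.e. t = c.
Substitute into the budget 1·c + 2·t = 36: 3·c = 36, so c* = 12 and t* = 12.

c* = 12, t* = 12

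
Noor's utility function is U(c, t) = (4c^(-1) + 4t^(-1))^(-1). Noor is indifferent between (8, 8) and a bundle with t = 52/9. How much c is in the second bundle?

c = 13

U depends on (c, t) only through S = 4c^(-1) + 4t^(-1), so equal utility means equal S. At (8, 8): S = 1.
With t = 52/9: 4·(52/9)^(-1) = 9/13, so 4c^(-1) = 1 − 9/13 = 4/13, i.e. c^(-1) = 1/13.
Hence c = 1/(1/13) = 13.
Check: U(13, 52/9) = 1.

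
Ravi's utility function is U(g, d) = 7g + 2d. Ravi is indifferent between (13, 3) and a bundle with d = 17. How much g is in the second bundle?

U(13, 3) = 97.
Set U(g, 17) = 97 and solve.
7g + 2·17 = 97 ⇒ 7g = 63 ⇒ g = 9.
Check: U(9, 17) = 97.

g = 9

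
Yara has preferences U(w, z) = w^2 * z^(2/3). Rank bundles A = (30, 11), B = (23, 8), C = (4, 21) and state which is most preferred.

Bundle A

Evaluate utility at each bundle:
U(A) = 4451.479.
U(B) = 2116.000.
U(C) = 121.787.
Highest utility is A, so A ≻ B ≻ C.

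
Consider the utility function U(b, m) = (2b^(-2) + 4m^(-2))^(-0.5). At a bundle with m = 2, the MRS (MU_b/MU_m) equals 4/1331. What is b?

b = 11

For CES with ρ = -2, MRS = (2/4)·(m/b)^3.
Setting (2/4)·(2/b)^3 = 4/1331 gives (2/b)^3 = 8/1331, so 2/b = 2/11 and b = 11.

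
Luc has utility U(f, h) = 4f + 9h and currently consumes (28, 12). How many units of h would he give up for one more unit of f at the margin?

MU_f = 4, MU_h = 9, so MRS = 4/9 at every bundle.
At (28, 12): MRS = 4/9.
The indifference curve has slope −4/9 at this bundle.

MRS = 4/9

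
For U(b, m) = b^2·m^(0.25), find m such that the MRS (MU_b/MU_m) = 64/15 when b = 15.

m = 8

MU_b = 2·b·m^(0.25) and MU_m = 0.25·b^2·m^(-0.75).
MRS = MU_b/MU_m = (8)·m/b.
Substitute b = 15: MRS = m/1.875. Setting m/1.875 = 64/15 gives m = (64/15)·1.875 = 8.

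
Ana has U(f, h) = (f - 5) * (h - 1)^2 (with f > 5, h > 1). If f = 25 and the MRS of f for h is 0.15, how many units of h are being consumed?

MU_f = (h−1)^2, MU_h = 2·(f−5)·(h−1).
MRS = (1/2)·(h−1)/(f−5).
Substitute f = 25: MRS = (h − 1)/40. Setting this equal to 0.15 gives h − 1 = 0.15·40 = 6, so h = 7.

h = 7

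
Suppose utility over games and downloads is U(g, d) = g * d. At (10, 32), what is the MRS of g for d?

MU_g = d and MU_d = g.
MRS = MU_g/MU_d = d/g.
At (10, 32): MRS = 3.2.
So at (10, 32) the consumer would give up 3.2 units of d for one more unit of g.

MRS = 3.2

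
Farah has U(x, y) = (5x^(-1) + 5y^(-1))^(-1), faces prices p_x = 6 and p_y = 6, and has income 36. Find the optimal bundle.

x* = 3, y* = 3

For CES with ρ = -1, MRS = (y/x)^2.
Tangency: set MRS = p_x/p_y = 6/6 = 1.
So (y/x)^2 = 1; taking the square root, y/x = 1, i.e. y = x.
Substitute into the budget 6·x + 6·y = 36: 12·x = 36, so x* = 3 and y* = 3.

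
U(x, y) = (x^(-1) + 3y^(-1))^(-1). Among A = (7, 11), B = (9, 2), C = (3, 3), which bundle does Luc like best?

Evaluate utility at each bundle:
U(A) = 2.406.
U(B) = 0.621.
U(C) = 0.750.
Highest utility is A, so A ≻ C ≻ B.

Bundle A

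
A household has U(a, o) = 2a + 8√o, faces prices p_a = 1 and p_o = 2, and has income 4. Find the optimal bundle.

MU_a = 2, MU_o = 8/(2√o).
MRS = 2 ÷ (8/(2√o)).
Tangency: set MRS = p_a/p_o = 1/2 = 0.5.
MRS depends only on o: 0.5·√o = 0.5 ⇒ √o = 0.5/0.5 = 1 ⇒ o* = 1.
From the budget, 1·a = 4 − 2·1 = 2, so a* = 2.

a* = 2, o* = 1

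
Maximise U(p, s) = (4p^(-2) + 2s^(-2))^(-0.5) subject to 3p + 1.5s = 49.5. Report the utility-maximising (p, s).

For CES with ρ = -2, MRS = (4/2)·(s/p)^3.
Tangency: set MRS = p_p/p_s = 3/1.5 = 2.
So (s/p)^3 = 1; taking the cube root, s/p = 1, i.e. s = p.
Substitute into the budget 3·p + 1.5·s = 49.5: 4.5·p = 49.5, so p* = 11 and s* = 11.

p* = 11, s* = 11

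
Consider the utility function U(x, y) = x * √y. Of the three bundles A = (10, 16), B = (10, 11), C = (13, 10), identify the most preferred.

Evaluate utility at each bundle:
U(A) = 40.000.
U(B) = 33.166.
U(C) = 41.110.
Highest utility is C, so C ≻ A ≻ B.

Bundle C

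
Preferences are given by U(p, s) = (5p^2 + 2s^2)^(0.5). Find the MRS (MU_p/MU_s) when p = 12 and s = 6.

For CES with ρ = 2, MRS = (5/2)·(s/p)^(-1).
At (12, 6): MRS = 5.
So at (12, 6) the consumer would give up 5 units of s for one more unit of p.

MRS = 5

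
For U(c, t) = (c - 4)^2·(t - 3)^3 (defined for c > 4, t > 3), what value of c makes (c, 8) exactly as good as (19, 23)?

c = 124

U(19, 23) = 1800000.
Set U(c, 8) = 1800000 and solve.
With t = 8: (8 − 3)^3 = 125, so (c − 4)^2 = 1800000/125 = 14400.
Taking the square root (with c > 4): c − 4 = 120, so c = 124.
Check: U(124, 8) = 1800000.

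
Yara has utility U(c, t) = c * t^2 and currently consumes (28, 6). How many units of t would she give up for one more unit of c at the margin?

MU_c = t^2 and MU_t = 2·c·t.
MRS = MU_c/MU_t = (1/2)·t/c.
At (28, 6): MRS = 3/28.
That is, one extra unit of c is worth 3/28 units of t at the margin.

MRS = 3/28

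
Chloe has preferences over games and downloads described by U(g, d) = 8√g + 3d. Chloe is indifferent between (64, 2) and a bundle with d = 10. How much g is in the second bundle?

U(64, 2) = 70.
Set U(g, 10) = 70 and solve.
With d = 10: 8√g = 70 − 3·10 = 40, so √g = 5 and g = 25.
Check: U(25, 10) = 70.

g = 25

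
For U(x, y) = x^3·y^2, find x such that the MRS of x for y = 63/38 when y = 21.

x = 19

MU_x = 3·x^2·y^2 and MU_y = 2·x^3·y.
MRS = MU_x/MU_y = (3/2)·y/x.
Substitute y = 21: MRS = 31.5/x. Setting 31.5/x = 63/38 gives x = 31.5/(63/38) = 19.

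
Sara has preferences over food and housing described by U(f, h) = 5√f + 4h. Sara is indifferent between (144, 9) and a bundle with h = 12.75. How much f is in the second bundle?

f = 81

U(144, 9) = 96.
Set U(f, 12.75) = 96 and solve.
With h = 12.75: 5√f = 96 − 4·12.75 = 45, so √f = 9 and f = 81.
Check: U(81, 12.75) = 96.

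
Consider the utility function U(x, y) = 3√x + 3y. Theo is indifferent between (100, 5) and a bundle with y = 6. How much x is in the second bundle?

U(100, 5) = 45.
Set U(x, 6) = 45 and solve.
With y = 6: 3√x = 45 − 3·6 = 27, so √x = 9 and x = 81.
Check: U(81, 6) = 45.

x = 81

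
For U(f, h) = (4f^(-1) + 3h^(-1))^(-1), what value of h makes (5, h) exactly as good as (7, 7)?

U depends on (f, h) only through S = 4f^(-1) + 3h^(-1), so equal utility means equal S. At (7, 7): S = 1.
With f = 5: 4·5^(-1) = 0.8, so 3h^(-1) = 1 − 0.8 = 0.2, i.e. h^(-1) = 1/15.
Hence h = 1/(1/15) = 15.
Check: U(5, 15) = 1.

h = 15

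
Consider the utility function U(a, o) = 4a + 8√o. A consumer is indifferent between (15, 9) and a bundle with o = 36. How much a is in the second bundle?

a = 9

U(15, 9) = 84.
Set U(a, 36) = 84 and solve.
With o = 36: √36 = 6, so 4a = 84 − 8·6 = 36 and a = 9.
Check: U(9, 36) = 84.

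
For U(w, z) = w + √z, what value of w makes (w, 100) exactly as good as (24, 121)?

w = 25

U(24, 121) = 35.
Set U(w, 100) = 35 and solve.
With z = 100: √100 = 10, so w = 35 − 10 = 25.
Check: U(25, 100) = 35.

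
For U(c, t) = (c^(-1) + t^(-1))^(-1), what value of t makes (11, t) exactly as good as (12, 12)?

t = 13.2

U depends on (c, t) only through S = c^(-1) + t^(-1), so equal utility means equal S. At (12, 12): S = 1/6.
With c = 11: 11^(-1) = 1/11, so t^(-1) = 1/6 − 1/11 = 5/66.
Hence t = 1/(5/66) = 13.2.
Check: U(11, 13.2) = 6.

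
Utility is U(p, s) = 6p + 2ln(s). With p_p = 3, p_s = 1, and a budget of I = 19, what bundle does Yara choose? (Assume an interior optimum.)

MU_p = 6, MU_s = 2/s.
MRS = 6 ÷ (2/s).
Tangency: set MRS = p_p/p_s = 3/1 = 3.
MRS depends only on s: 3·s = 3 ⇒ s* = 3/3 = 1.
From the budget, 3·p = 19 − 1·1 = 18, so p* = 6.

p* = 6, s* = 1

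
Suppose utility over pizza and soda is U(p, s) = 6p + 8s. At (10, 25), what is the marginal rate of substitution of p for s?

MRS = 0.75

MU_p = 6, MU_s = 8, so MRS = 6/8 = 0.75 at every bundle.
At (10, 25): MRS = 0.75.
So at (10, 25) the consumer would give up 0.75 units of s for one more unit of p.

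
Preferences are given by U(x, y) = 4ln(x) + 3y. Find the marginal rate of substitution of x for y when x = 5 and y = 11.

MU_x = 4/x, MU_y = 3.
MRS = 4/x ÷ 3.
At (5, 11): MRS = 4/15.
So at (5, 11) the consumer would give up 4/15 units of y for one more unit of x.

MRS = 4/15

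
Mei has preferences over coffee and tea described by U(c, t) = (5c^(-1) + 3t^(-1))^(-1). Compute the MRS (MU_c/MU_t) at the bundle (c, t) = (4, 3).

For CES with ρ = -1, MRS = (5/3)·(t/c)^2.
At (4, 3): MRS = 15/16.
So at (4, 3) the consumer would give up 15/16 units of t for one more unit of c.

MRS = 15/16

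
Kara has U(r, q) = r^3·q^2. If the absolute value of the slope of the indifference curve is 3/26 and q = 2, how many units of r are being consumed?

r = 26

MU_r = 3·r^2·q^2 and MU_q = 2·r^3·q.
MRS = MU_r/MU_q = (3/2)·q/r.
Substitute q = 2: MRS = 3/r. Setting 3/r = 3/26 gives r = 3/(3/26) = 26.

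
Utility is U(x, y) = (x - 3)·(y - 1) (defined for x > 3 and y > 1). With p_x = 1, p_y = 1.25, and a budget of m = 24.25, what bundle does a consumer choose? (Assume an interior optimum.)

x* = 13, y* = 9

MU_x = (y−1), MU_y = (x−3).
MRS = (y−1)/(x−3).
Tangency: set MRS = p_x/p_y = 1/1.25 = 0.8.
So (y − 1)/(x − 3) = 0.8, i.e. (y − 1) = 0.8·(x − 3).
Rewrite the budget in excess-of-subsistence terms: 1·(x − 3) + 1.25·(y − 1) = 24.25 − 1·3 − 1.25·1 = 20.
Substituting, 2·(x − 3) = 20, so x − 3 = 10 and x* = 13.
Then y − 1 = 0.8·10 = 8, so y* = 9.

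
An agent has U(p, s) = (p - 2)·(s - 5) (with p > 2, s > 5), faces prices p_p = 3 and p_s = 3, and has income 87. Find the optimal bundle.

MU_p = (s−5), MU_s = (p−2).
MRS = (s−5)/(p−2).
Tangency: set MRS = p_p/p_s = 3/3 = 1.
So (s − 5)/(p − 2) = 1, i.e. (s − 5) = (p − 2).
Rewrite the budget in excess-of-subsistence terms: 3·(p − 2) + 3·(s − 5) = 87 − 3·2 − 3·5 = 66.
Substituting, 6·(p − 2) = 66, so p − 2 = 11 and p* = 13.
Then s − 5 = 11, so s* = 16.

p* = 13, s* = 16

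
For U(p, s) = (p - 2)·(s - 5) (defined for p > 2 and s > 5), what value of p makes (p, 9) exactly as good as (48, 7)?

U(48, 7) = 92.
Set U(p, 9) = 92 and solve.
With s = 9: (9 − 5) = 4, so (p − 2) = 92/4 = 23.
So p = 2 + 23 = 25.
Check: U(25, 9) = 92.

p = 25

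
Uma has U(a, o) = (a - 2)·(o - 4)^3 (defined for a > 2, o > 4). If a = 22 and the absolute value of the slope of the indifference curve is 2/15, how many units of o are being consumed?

o = 12

MU_a = (o−4)^3, MU_o = 3·(a−2)·(o−4)^2.
MRS = (1/3)·(o−4)/(a−2).
Substitute a = 22: MRS = (o − 4)/60. Setting this equal to 2/15 gives o − 4 = (2/15)·60 = 8, so o = 12.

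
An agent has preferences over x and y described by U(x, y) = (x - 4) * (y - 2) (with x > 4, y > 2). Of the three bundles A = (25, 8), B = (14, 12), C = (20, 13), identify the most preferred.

Evaluate utility at each bundle:
U(A) = 126.
U(B) = 100.
U(C) = 176.
Highest utility is C, so C ≻ A ≻ B.

Bundle C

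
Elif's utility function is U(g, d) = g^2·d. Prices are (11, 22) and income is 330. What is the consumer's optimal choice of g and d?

g* = 20, d* = 5

MU_g = 2·g·d and MU_d = g^2.
MRS = MU_g/MU_d = (2/1)·d/g.
Tangency: set MRS = p_g/p_d = 11/22 = 0.5.
So (2/1)·d/g = 0.5, i.e. d = 0.25·g.
Substitute into the budget 11·g + 22·d = 330: 16.5·g = 330, so g* = 20.
Then d* = 0.25·20 = 5.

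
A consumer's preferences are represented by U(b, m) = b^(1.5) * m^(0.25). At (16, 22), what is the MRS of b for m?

MRS = 8.25

MU_b = 1.5·√b·m^(0.25) and MU_m = 0.25·b^(1.5)·m^(-0.75).
MRS = MU_b/MU_m = (6)·m/b.
At (16, 22): MRS = 8.25.
So at (16, 22) the consumer would give up 8.25 units of m for one more unit of b.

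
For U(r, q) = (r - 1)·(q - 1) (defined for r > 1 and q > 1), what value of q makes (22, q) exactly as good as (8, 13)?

q = 5

U(8, 13) = 84.
Set U(22, q) = 84 and solve.
With r = 22: (22 − 1) = 21, so (q − 1) = 84/21 = 4.
So q = 1 + 4 = 5.
Check: U(22, 5) = 84.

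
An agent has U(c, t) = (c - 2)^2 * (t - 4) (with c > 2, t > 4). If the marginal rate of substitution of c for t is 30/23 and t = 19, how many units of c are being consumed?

MU_c = 2·(c−2)·(t−4), MU_t = (c−2)^2.
MRS = (2/1)·(t−4)/(c−2).
Substitute t = 19: MRS = 30/(c − 2). Setting this equal to 30/23 gives c − 2 = 30/(30/23) = 23, so c = 25.

c = 25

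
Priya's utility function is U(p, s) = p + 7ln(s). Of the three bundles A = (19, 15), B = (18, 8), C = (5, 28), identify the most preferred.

Evaluate utility at each bundle:
U(A) = 37.956.
U(B) = 32.556.
U(C) = 28.325.
Highest utility is A, so A ≻ B ≻ C.

Bundle A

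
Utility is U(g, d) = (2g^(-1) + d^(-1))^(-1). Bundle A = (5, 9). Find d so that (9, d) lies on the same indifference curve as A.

d = 45/13

U depends on (g, d) only through S = 2g^(-1) + d^(-1), so equal utility means equal S. At (5, 9): S = 23/45.
With g = 9: 2·9^(-1) = 2/9, so d^(-1) = 23/45 − 2/9 = 13/45.
Hence d = 1/(13/45) = 45/13.
Check: U(9, 45/13) = 1.9565.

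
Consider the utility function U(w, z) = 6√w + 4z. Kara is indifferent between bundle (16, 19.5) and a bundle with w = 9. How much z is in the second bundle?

U(16, 19.5) = 102.
Set U(9, z) = 102 and solve.
With w = 9: √9 = 3, so 4z = 102 − 6·3 = 84 and z = 21.
Check: U(9, 21) = 102.

z = 21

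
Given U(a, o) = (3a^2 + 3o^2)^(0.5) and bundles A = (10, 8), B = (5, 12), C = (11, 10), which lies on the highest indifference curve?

Bundle C

Evaluate utility at each bundle:
U(A) = 22.181.
U(B) = 22.517.
U(C) = 25.749.
Highest utility is C, so C ≻ B ≻ A.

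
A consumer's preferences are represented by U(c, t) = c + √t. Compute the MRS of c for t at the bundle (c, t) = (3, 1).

MU_c = 1, MU_t = 1/(2√t).
MRS = 1 ÷ (1/(2√t)).
At (3, 1): MRS = 2.
So at (3, 1) the consumer would give up 2 units of t for one more unit of c.

MRS = 2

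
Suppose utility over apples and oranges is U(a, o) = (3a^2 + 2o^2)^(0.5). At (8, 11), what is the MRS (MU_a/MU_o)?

MRS = 12/11

For CES with ρ = 2, MRS = (3/2)·(o/a)^(-1).
At (8, 11): MRS = 12/11.
So at (8, 11) the consumer would give up 12/11 units of o for one more unit of a.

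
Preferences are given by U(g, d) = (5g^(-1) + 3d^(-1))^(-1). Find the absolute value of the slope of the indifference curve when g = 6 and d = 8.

For CES with ρ = -1, MRS = (5/3)·(d/g)^2.
At (6, 8): MRS = 80/27.
So at (6, 8) the consumer would give up 80/27 units of d for one more unit of g.

MRS = 80/27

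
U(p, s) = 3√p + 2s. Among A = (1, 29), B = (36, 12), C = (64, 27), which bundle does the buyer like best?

Evaluate utility at each bundle:
U(A) = 61.000.
U(B) = 42.000.
U(C) = 78.000.
Highest utility is C, so C ≻ A ≻ B.

Bundle C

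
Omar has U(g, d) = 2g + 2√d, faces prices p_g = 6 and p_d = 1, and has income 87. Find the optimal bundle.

MU_g = 2, MU_d = 2/(2√d).
MRS = 2 ÷ (2/(2√d)).
Tangency: set MRS = p_g/p_d = 6/1 = 6.
MRS depends only on d: 2·√d = 6 ⇒ √d = 6/2 = 3 ⇒ d* = 9.
From the budget, 6·g = 87 − 1·9 = 78, so g* = 13.

g* = 13, d* = 9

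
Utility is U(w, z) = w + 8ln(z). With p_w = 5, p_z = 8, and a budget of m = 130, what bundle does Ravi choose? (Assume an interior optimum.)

w* = 18, z* = 5

MU_w = 1, MU_z = 8/z.
MRS = 1 ÷ (8/z).
Tangency: set MRS = p_w/p_z = 5/8 = 0.625.
MRS depends only on z: 0.125·z = 0.625 ⇒ z* = 0.625/0.125 = 5.
From the budget, 5·w = 130 − 8·5 = 90, so w* = 18.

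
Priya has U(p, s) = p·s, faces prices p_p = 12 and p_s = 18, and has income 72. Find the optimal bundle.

MU_p = s and MU_s = p.
MRS = MU_p/MU_s = s/p.
Tangency: set MRS = p_p/p_s = 12/18 = 2/3.
So s/p = 2/3, i.e. s = (2/3)·p.
Substitute into the budget 12·p + 18·s = 72: 24·p = 72, so p* = 3.
Then s* = (2/3)·3 = 2.

p* = 3, s* = 2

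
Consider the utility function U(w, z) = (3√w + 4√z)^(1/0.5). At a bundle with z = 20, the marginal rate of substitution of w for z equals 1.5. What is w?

For CES with ρ = 0.5, MRS = (3/4)·√(z/w).
Setting (3/4)·√(20/w) = 1.5 gives √(20/w) = 2, so 20/w = 4 and w = 5.

w = 5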